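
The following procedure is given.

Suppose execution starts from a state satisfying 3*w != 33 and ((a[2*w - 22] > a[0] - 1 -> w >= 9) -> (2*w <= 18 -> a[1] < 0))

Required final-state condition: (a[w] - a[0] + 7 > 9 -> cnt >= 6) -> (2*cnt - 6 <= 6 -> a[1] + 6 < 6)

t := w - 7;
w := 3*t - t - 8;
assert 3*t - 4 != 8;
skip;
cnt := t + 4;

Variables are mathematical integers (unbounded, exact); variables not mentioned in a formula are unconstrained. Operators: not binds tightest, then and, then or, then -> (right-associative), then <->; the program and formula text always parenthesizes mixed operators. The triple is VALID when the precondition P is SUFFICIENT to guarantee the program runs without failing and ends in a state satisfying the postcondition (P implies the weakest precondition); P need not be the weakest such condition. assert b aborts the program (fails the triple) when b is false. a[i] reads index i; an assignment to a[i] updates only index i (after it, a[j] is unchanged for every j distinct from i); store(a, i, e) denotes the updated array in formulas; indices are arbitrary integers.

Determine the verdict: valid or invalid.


Working backward. After the program, the postcondition (a[w] - a[0] + 7 > 9 -> cnt >= 6) -> (2*cnt - 6 <= 6 -> a[1] + 6 < 6) must hold; in canonical form it is (a[w] > a[0] + 2 -> cnt >= 6) -> (2*cnt <= 12 -> a[1] < 0).
Before cnt := t + 4: (a[w] > a[0] + 2 -> t >= 2) -> (2*t <= 4 -> a[1] < 0)
Before skip: (a[w] > a[0] + 2 -> t >= 2) -> (2*t <= 4 -> a[1] < 0)
Before assert 3*t - 4 != 8: 3*t != 12 and ((a[w] > a[0] + 2 -> t >= 2) -> (2*t <= 4 -> a[1] < 0))
Before w := 3*t - t - 8: 3*t != 12 and ((a[2*t - 8] > a[0] + 2 -> t >= 2) -> (2*t <= 4 -> a[1] < 0))
Before t := w - 7: 3*w != 33 and ((a[2*w - 22] > a[0] + 2 -> w >= 9) -> (2*w <= 18 -> a[1] < 0))
The weakest precondition is 3*w != 33 and ((a[2*w - 22] > a[0] + 2 -> w >= 9) -> (2*w <= 18 -> a[1] < 0)).
Check whether 3*w != 33 and ((a[2*w - 22] > a[0] - 1 -> w >= 9) -> (2*w <= 18 -> a[1] < 0)) implies it.
Countermodel: at the initial state a = {[-22] = 2, [0] = 2, [1] = 15521, elsewhere 2}, w = 0, the precondition holds but the weakest precondition fails.
Answer: invalid


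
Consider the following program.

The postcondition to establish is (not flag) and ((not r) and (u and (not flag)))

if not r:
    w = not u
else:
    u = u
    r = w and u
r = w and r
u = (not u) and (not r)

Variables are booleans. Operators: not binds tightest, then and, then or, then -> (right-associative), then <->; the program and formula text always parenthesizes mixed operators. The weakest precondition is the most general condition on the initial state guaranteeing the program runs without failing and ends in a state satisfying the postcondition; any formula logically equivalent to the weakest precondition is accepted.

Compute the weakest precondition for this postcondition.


Working backward. After the program, the postcondition (not flag) and ((not r) and (u and (not flag))) must hold; in canonical form it is (not flag) and (not r) and u.
Before u := (not u) and (not r): (not flag) and (not r) and (not u)
Before r := w and r: (not flag) and (not (w and r)) and (not u)
Then branch requires (not flag) and (not ((not u) and r)) and (not u); else branch requires (not flag) and (not (w and u)) and (not u).
Before the if: ((not r) -> ((not flag) and (not ((not u) and r)) and (not u))) and (r -> ((not flag) and (not (w and u)) and (not u)))
Answer: WP = ((not r) -> ((not flag) and (not ((not u) and r)) and (not u))) and (r -> ((not flag) and (not (w and u)) and (not u)))


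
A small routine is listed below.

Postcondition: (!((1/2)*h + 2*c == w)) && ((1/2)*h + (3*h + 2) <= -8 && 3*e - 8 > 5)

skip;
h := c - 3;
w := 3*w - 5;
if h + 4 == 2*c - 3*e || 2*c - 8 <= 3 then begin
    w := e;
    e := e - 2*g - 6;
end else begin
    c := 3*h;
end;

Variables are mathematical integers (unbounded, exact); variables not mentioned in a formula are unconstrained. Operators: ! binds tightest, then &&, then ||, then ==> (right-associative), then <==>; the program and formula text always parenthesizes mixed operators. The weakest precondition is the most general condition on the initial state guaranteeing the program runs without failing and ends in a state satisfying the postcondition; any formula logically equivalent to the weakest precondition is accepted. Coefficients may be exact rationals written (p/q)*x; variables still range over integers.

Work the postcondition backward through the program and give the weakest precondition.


Working backward. After the program, the postcondition (!((1/2)*h + 2*c == w)) && ((1/2)*h + (3*h + 2) <= -8 && 3*e - 8 > 5) must hold; in canonical form it is (!(2*c + (1/2)*h == w)) && (7/2)*h <= -10 && 3*e > 13.
Then branch requires (!(2*c + (1/2)*h == e)) && (7/2)*h <= -10 && 3*e > 6*g + 31; else branch requires (!((13/2)*h == w)) && (7/2)*h <= -10 && 3*e > 13.
Before the if: ((3*e + h == 2*c - 4 || 2*c <= 11) ==> ((!(2*c + (1/2)*h == e)) && (7/2)*h <= -10 && 3*e > 6*g + 31)) && ((!(3*e + h == 2*c - 4 || 2*c <= 11)) ==> ((!((13/2)*h == w)) && (7/2)*h <= -10 && 3*e > 13))
Before w := 3*w - 5: ((3*e + h == 2*c - 4 || 2*c <= 11) ==> ((!(2*c + (1/2)*h == e)) && (7/2)*h <= -10 && 3*e > 6*g + 31)) && ((!(3*e + h == 2*c - 4 || 2*c <= 11)) ==> ((!((13/2)*h == 3*w - 5)) && (7/2)*h <= -10 && 3*e > 13))
Before h := c - 3: ((3*e == c - 1 || 2*c <= 11) ==> ((!((5/2)*c == e + 3/2)) && (7/2)*c <= 1/2 && 3*e > 6*g + 31)) && ((!(3*e == c - 1 || 2*c <= 11)) ==> ((!((13/2)*c == 3*w + 29/2)) && (7/2)*c <= 1/2 && 3*e > 13))
Before skip: ((3*e == c - 1 || 2*c <= 11) ==> ((!((5/2)*c == e + 3/2)) && (7/2)*c <= 1/2 && 3*e > 6*g + 31)) && ((!(3*e == c - 1 || 2*c <= 11)) ==> ((!((13/2)*c == 3*w + 29/2)) && (7/2)*c <= 1/2 && 3*e > 13))
Answer: WP = ((3*e == c - 1 || 2*c <= 11) ==> ((!((5/2)*c == e + 3/2)) && (7/2)*c <= 1/2 && 3*e > 6*g + 31)) && ((!(3*e == c - 1 || 2*c <= 11)) ==> ((!((13/2)*c == 3*w + 29/2)) && (7/2)*c <= 1/2 && 3*e > 13))


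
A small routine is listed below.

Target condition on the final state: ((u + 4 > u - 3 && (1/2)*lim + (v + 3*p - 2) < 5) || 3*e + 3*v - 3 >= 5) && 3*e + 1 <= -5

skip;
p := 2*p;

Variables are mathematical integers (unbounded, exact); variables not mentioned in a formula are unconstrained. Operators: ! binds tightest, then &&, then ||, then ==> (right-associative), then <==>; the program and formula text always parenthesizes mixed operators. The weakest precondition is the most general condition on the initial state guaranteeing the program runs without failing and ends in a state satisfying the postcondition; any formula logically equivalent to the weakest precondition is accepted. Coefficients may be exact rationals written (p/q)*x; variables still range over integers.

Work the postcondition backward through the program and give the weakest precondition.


Working backward. After the program, the postcondition ((u + 4 > u - 3 && (1/2)*lim + (v + 3*p - 2) < 5) || 3*e + 3*v - 3 >= 5) && 3*e + 1 <= -5 must hold; in canonical form it is ((1/2)*lim + 3*p + v < 7 || 3*e + 3*v >= 8) && 3*e <= -6.
Before p := 2*p: ((1/2)*lim + 6*p + v < 7 || 3*e + 3*v >= 8) && 3*e <= -6
Before skip: ((1/2)*lim + 6*p + v < 7 || 3*e + 3*v >= 8) && 3*e <= -6
Answer: WP = ((1/2)*lim + 6*p + v < 7 || 3*e + 3*v >= 8) && 3*e <= -6


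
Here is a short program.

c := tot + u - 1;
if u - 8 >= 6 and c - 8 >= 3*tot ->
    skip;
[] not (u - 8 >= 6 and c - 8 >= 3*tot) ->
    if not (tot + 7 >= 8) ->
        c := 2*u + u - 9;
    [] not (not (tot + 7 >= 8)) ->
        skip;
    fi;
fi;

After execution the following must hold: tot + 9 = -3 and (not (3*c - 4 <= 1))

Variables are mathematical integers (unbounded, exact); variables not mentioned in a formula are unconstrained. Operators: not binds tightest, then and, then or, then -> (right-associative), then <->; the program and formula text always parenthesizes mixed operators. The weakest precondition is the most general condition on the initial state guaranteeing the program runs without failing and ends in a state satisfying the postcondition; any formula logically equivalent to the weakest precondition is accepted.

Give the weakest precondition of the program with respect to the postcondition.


Working backward. After the program, the postcondition tot + 9 = -3 and (not (3*c - 4 <= 1)) must hold; in canonical form it is tot = -12 and (not (3*c <= 5)).
Then branch requires tot = -12 and (not (3*c <= 5)); else branch requires ((not (tot >= 1)) -> (tot = -12 and (not (9*u <= 32)))) and (tot >= 1 -> (tot = -12 and (not (3*c <= 5)))).
Before the if: ((u >= 14 and c >= 3*tot + 8) -> (tot = -12 and (not (3*c <= 5)))) and ((not (u >= 14 and c >= 3*tot + 8)) -> (((not (tot >= 1)) -> (tot = -12 and (not (9*u <= 32)))) and (tot >= 1 -> (tot = -12 and (not (3*c <= 5))))))
Before c := tot + u - 1: ((u >= 14 and u >= 2*tot + 9) -> (tot = -12 and (not (3*tot + 3*u <= 8)))) and ((not (u >= 14 and u >= 2*tot + 9)) -> (((not (tot >= 1)) -> (tot = -12 and (not (9*u <= 32)))) and (tot >= 1 -> (tot = -12 and (not (3*tot + 3*u <= 8))))))
Answer: WP = ((u >= 14 and u >= 2*tot + 9) -> (tot = -12 and (not (3*tot + 3*u <= 8)))) and ((not (u >= 14 and u >= 2*tot + 9)) -> (((not (tot >= 1)) -> (tot = -12 and (not (9*u <= 32)))) and (tot >= 1 -> (tot = -12 and (not (3*tot + 3*u <= 8))))))


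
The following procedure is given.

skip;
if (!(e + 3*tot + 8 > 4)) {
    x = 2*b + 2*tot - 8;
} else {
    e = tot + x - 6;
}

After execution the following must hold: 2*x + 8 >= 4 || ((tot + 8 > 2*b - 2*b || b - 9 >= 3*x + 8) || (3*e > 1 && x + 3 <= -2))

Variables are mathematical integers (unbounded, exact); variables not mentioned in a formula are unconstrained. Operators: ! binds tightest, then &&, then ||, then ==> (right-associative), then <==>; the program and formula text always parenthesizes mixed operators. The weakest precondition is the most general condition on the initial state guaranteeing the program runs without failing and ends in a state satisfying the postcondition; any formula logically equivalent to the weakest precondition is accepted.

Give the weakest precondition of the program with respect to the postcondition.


Working backward. After the program, the postcondition 2*x + 8 >= 4 || ((tot + 8 > 2*b - 2*b || b - 9 >= 3*x + 8) || (3*e > 1 && x + 3 <= -2)) must hold; in canonical form it is 2*x >= -4 || tot > -8 || b >= 3*x + 17 || (3*e > 1 && x <= -5).
Then branch requires 4*b + 4*tot >= 12 || tot > -8 || 5*b + 6*tot <= 7 || (3*e > 1 && 2*b + 2*tot <= 3); else branch requires 2*x >= -4 || tot > -8 || b >= 3*x + 17 || (3*tot + 3*x > 19 && x <= -5).
Before the if: ((!(e + 3*tot > -4)) ==> (4*b + 4*tot >= 12 || tot > -8 || 5*b + 6*tot <= 7 || (3*e > 1 && 2*b + 2*tot <= 3))) && (e + 3*tot > -4 ==> (2*x >= -4 || tot > -8 || b >= 3*x + 17 || (3*tot + 3*x > 19 && x <= -5)))
Before skip: ((!(e + 3*tot > -4)) ==> (4*b + 4*tot >= 12 || tot > -8 || 5*b + 6*tot <= 7 || (3*e > 1 && 2*b + 2*tot <= 3))) && (e + 3*tot > -4 ==> (2*x >= -4 || tot > -8 || b >= 3*x + 17 || (3*tot + 3*x > 19 && x <= -5)))
Answer: WP = ((!(e + 3*tot > -4)) ==> (4*b + 4*tot >= 12 || tot > -8 || 5*b + 6*tot <= 7 || (3*e > 1 && 2*b + 2*tot <= 3))) && (e + 3*tot > -4 ==> (2*x >= -4 || tot > -8 || b >= 3*x + 17 || (3*tot + 3*x > 19 && x <= -5)))


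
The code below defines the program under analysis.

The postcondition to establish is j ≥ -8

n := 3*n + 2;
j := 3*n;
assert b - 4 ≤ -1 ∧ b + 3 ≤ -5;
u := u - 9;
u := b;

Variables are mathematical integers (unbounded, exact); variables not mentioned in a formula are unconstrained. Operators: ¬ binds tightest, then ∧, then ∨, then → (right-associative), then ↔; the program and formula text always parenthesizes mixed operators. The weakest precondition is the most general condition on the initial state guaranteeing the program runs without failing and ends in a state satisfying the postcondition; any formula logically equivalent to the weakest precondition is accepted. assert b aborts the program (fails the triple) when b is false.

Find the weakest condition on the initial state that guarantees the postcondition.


Working backward. After the program, j ≥ -8 must hold.
Before u := b: j ≥ -8
Before u := u - 9: j ≥ -8
Before assert b - 4 ≤ -1 ∧ b + 3 ≤ -5: b ≤ 3 ∧ b ≤ -8 ∧ j ≥ -8
Before j := 3*n: b ≤ 3 ∧ b ≤ -8 ∧ 3*n ≥ -8
Before n := 3*n + 2: b ≤ 3 ∧ b ≤ -8 ∧ 9*n ≥ -14
Answer: WP = b ≤ 3 ∧ b ≤ -8 ∧ 9*n ≥ -14


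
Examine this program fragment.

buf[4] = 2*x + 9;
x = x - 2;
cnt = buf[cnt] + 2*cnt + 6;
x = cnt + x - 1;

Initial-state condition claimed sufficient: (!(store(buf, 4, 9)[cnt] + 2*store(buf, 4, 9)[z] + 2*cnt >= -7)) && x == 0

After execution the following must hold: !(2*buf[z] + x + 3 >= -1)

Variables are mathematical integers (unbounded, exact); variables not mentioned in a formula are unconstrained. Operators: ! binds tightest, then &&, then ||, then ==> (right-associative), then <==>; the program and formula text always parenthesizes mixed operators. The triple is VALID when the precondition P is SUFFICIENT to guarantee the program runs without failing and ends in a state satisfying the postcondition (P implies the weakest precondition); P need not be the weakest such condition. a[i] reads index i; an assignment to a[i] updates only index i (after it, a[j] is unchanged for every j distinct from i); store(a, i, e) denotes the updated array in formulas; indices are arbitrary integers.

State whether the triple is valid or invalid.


Working backward. After the program, the postcondition !(2*buf[z] + x + 3 >= -1) must hold; in canonical form it is !(2*buf[z] + x >= -4).
Before x := cnt + x - 1: !(2*buf[z] + cnt + x >= -3)
Before cnt := buf[cnt] + 2*cnt + 6: !(buf[cnt] + 2*buf[z] + 2*cnt + x >= -9)
Before x := x - 2: !(buf[cnt] + 2*buf[z] + 2*cnt + x >= -7)
Before buf[4] := 2*x + 9: !(store(buf, 4, 2*x + 9)[cnt] + 2*store(buf, 4, 2*x + 9)[z] + 2*cnt + x >= -7)
The weakest precondition is !(store(buf, 4, 2*x + 9)[cnt] + 2*store(buf, 4, 2*x + 9)[z] + 2*cnt + x >= -7).
Check whether (!(store(buf, 4, 9)[cnt] + 2*store(buf, 4, 9)[z] + 2*cnt >= -7)) && x == 0 implies it.
Every state satisfying the precondition satisfies the weakest precondition: the implication holds.
Answer: valid


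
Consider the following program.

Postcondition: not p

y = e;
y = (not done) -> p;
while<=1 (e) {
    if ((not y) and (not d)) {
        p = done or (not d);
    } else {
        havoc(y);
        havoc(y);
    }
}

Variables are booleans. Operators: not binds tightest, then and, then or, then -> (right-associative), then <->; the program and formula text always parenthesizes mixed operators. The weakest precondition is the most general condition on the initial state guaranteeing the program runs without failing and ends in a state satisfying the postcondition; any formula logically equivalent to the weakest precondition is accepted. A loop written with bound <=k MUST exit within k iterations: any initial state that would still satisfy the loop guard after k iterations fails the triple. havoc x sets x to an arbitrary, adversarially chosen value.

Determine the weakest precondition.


Working backward. After the program, not p must hold.
Before the loop (bound <=1), unroll the exhaustion recursion (WP_0 = exit-now case; WP_j = one more guarded iteration, up to j = 1):
  WP_0: (not e) and (not p)
  WP_1: (e -> ((((not y) and (not d)) -> ((not e) and (not (done or (not d))))) and ((not ((not y) and (not d))) -> ((not e) and (not p))))) and ((not e) -> (not p))
So before the loop: (e -> ((((not y) and (not d)) -> ((not e) and (not (done or (not d))))) and ((not ((not y) and (not d))) -> ((not e) and (not p))))) and ((not e) -> (not p))
Before y := (not done) -> p: (e -> ((((not ((not done) -> p)) and (not d)) -> ((not e) and (not (done or (not d))))) and ((not ((not ((not done) -> p)) and (not d))) -> ((not e) and (not p))))) and ((not e) -> (not p))
Before y := e: (e -> ((((not ((not done) -> p)) and (not d)) -> ((not e) and (not (done or (not d))))) and ((not ((not ((not done) -> p)) and (not d))) -> ((not e) and (not p))))) and ((not e) -> (not p))
Answer: WP = (e -> ((((not ((not done) -> p)) and (not d)) -> ((not e) and (not (done or (not d))))) and ((not ((not ((not done) -> p)) and (not d))) -> ((not e) and (not p))))) and ((not e) -> (not p))


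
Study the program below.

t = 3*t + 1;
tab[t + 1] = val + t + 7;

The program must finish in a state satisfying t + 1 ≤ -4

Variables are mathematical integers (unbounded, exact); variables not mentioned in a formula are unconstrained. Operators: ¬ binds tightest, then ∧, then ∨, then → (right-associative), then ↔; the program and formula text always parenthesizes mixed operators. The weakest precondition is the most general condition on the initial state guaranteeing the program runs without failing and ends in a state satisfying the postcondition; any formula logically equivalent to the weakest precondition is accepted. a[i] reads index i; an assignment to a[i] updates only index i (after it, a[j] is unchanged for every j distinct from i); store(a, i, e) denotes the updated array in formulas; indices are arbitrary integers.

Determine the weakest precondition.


Working backward. After the program, the postcondition t + 1 ≤ -4 must hold; in canonical form it is t ≤ -5.
Before tab[t + 1] := val + t + 7: t ≤ -5
Before t := 3*t + 1: 3*t ≤ -6
Answer: WP = 3*t ≤ -6


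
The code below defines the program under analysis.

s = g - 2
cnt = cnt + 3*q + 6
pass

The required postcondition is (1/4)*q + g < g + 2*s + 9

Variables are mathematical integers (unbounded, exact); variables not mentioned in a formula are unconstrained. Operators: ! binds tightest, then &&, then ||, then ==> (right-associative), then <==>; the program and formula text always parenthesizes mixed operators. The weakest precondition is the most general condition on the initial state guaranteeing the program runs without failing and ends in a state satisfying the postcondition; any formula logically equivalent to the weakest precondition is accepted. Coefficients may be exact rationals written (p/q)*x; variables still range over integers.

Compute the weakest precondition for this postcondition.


Working backward. After the program, the postcondition (1/4)*q + g < g + 2*s + 9 must hold; in canonical form it is (1/4)*q < 2*s + 9.
Before skip: (1/4)*q < 2*s + 9
Before cnt := cnt + 3*q + 6: (1/4)*q < 2*s + 9
Before s := g - 2: (1/4)*q < 2*g + 5
Answer: WP = (1/4)*q < 2*g + 5


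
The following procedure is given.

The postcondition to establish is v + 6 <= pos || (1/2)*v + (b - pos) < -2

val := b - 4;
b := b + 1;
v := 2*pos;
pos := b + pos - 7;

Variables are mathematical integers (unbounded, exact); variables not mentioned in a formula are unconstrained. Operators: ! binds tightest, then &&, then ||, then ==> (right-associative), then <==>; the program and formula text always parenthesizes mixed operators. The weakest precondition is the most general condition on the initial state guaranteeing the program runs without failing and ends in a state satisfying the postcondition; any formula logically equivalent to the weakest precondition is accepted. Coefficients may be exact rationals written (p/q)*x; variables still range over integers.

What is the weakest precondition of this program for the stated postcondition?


Working backward. After the program, the postcondition v + 6 <= pos || (1/2)*v + (b - pos) < -2 must hold; in canonical form it is v <= pos - 6 || b + (1/2)*v < pos - 2.
Before pos := b + pos - 7: v <= b + pos - 13 || (1/2)*v < pos - 9
Before v := 2*pos: pos <= b - 13
Before b := b + 1: pos <= b - 12
Before val := b - 4: pos <= b - 12
Answer: WP = pos <= b - 12


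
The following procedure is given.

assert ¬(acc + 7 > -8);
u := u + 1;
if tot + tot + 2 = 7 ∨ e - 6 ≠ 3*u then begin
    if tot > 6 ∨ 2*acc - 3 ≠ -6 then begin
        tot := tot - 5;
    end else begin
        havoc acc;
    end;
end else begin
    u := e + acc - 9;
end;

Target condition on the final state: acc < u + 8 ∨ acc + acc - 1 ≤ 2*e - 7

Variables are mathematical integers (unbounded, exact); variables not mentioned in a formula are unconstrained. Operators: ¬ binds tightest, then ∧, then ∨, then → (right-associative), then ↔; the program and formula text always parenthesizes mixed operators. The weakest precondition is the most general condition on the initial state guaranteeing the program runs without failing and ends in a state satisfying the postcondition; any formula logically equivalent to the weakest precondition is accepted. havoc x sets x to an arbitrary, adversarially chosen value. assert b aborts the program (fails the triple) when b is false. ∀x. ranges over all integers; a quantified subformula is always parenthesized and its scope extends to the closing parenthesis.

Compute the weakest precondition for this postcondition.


Working backward. After the program, the postcondition acc < u + 8 ∨ acc + acc - 1 ≤ 2*e - 7 must hold; in canonical form it is acc < u + 8 ∨ 2*acc ≤ 2*e - 6.
Then branch requires ((tot > 6 ∨ 2*acc ≠ -3) → (acc < u + 8 ∨ 2*acc ≤ 2*e - 6)) ∧ ((¬(tot > 6 ∨ 2*acc ≠ -3)) → (∀acc_1. (acc_1 < u + 8 ∨ 2*acc_1 ≤ 2*e - 6))); else branch requires e > 1 ∨ 2*acc ≤ 2*e - 6.
Before the if: ((2*tot = 5 ∨ e ≠ 3*u + 6) → (((tot > 6 ∨ 2*acc ≠ -3) → (acc < u + 8 ∨ 2*acc ≤ 2*e - 6)) ∧ ((¬(tot > 6 ∨ 2*acc ≠ -3)) → (∀acc_1. (acc_1 < u + 8 ∨ 2*acc_1 ≤ 2*e - 6))))) ∧ ((¬(2*tot = 5 ∨ e ≠ 3*u + 6)) → (e > 1 ∨ 2*acc ≤ 2*e - 6))
Before u := u + 1: ((2*tot = 5 ∨ e ≠ 3*u + 9) → (((tot > 6 ∨ 2*acc ≠ -3) → (acc < u + 9 ∨ 2*acc ≤ 2*e - 6)) ∧ ((¬(tot > 6 ∨ 2*acc ≠ -3)) → (∀acc_1. (acc_1 < u + 9 ∨ 2*acc_1 ≤ 2*e - 6))))) ∧ ((¬(2*tot = 5 ∨ e ≠ 3*u + 9)) → (e > 1 ∨ 2*acc ≤ 2*e - 6))
Before assert ¬(acc + 7 > -8): (¬(acc > -15)) ∧ ((2*tot = 5 ∨ e ≠ 3*u + 9) → (((tot > 6 ∨ 2*acc ≠ -3) → (acc < u + 9 ∨ 2*acc ≤ 2*e - 6)) ∧ ((¬(tot > 6 ∨ 2*acc ≠ -3)) → (∀acc_1. (acc_1 < u + 9 ∨ 2*acc_1 ≤ 2*e - 6))))) ∧ ((¬(2*tot = 5 ∨ e ≠ 3*u + 9)) → (e > 1 ∨ 2*acc ≤ 2*e - 6))
Answer: WP = (¬(acc > -15)) ∧ ((2*tot = 5 ∨ e ≠ 3*u + 9) → (((tot > 6 ∨ 2*acc ≠ -3) → (acc < u + 9 ∨ 2*acc ≤ 2*e - 6)) ∧ ((¬(tot > 6 ∨ 2*acc ≠ -3)) → (∀acc_1. (acc_1 < u + 9 ∨ 2*acc_1 ≤ 2*e - 6))))) ∧ ((¬(2*tot = 5 ∨ e ≠ 3*u + 9)) → (e > 1 ∨ 2*acc ≤ 2*e - 6))


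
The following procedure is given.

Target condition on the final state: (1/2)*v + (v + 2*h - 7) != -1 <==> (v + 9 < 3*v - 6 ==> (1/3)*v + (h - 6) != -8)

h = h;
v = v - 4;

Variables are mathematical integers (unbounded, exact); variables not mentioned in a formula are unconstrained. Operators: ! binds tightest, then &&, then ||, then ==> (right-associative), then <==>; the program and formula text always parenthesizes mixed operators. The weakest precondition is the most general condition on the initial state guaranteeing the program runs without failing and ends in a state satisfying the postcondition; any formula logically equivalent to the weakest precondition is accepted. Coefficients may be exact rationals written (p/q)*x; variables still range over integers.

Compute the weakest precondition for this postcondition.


Working backward. After the program, the postcondition (1/2)*v + (v + 2*h - 7) != -1 <==> (v + 9 < 3*v - 6 ==> (1/3)*v + (h - 6) != -8) must hold; in canonical form it is 2*h + (3/2)*v != 6 <==> (2*v > 15 ==> h + (1/3)*v != -2).
Before v := v - 4: 2*h + (3/2)*v != 12 <==> (2*v > 23 ==> h + (1/3)*v != -2/3)
Before h := h: 2*h + (3/2)*v != 12 <==> (2*v > 23 ==> h + (1/3)*v != -2/3)
Answer: WP = 2*h + (3/2)*v != 12 <==> (2*v > 23 ==> h + (1/3)*v != -2/3)


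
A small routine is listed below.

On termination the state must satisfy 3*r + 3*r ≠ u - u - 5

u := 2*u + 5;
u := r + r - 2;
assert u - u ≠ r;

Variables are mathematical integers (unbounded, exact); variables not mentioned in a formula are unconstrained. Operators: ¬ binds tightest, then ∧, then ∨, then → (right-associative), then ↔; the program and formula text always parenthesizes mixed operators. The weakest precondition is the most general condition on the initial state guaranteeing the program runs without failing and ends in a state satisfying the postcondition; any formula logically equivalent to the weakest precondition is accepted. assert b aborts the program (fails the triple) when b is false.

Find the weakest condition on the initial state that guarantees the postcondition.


Working backward. After the program, the postcondition 3*r + 3*r ≠ u - u - 5 must hold; in canonical form it is 6*r ≠ -5.
Before assert u - u ≠ r: r ≠ 0 ∧ 6*r ≠ -5
Before u := r + r - 2: r ≠ 0 ∧ 6*r ≠ -5
Before u := 2*u + 5: r ≠ 0 ∧ 6*r ≠ -5
Answer: WP = r ≠ 0 ∧ 6*r ≠ -5


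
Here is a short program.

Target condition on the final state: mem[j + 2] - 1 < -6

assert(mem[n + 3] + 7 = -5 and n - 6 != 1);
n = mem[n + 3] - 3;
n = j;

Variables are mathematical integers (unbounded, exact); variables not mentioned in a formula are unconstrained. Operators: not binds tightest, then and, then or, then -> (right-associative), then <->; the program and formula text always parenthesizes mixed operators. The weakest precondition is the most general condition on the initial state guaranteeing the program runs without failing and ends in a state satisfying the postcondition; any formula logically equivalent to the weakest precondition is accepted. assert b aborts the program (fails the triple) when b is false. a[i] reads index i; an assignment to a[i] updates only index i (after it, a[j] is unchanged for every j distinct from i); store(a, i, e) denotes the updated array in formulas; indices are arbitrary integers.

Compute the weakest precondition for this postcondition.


Working backward. After the program, the postcondition mem[j + 2] - 1 < -6 must hold; in canonical form it is mem[j + 2] < -5.
Before n := j: mem[j + 2] < -5
Before n := mem[n + 3] - 3: mem[j + 2] < -5
Before assert mem[n + 3] + 7 = -5 and n - 6 != 1: mem[n + 3] = -12 and n != 7 and mem[j + 2] < -5
Answer: WP = mem[n + 3] = -12 and n != 7 and mem[j + 2] < -5


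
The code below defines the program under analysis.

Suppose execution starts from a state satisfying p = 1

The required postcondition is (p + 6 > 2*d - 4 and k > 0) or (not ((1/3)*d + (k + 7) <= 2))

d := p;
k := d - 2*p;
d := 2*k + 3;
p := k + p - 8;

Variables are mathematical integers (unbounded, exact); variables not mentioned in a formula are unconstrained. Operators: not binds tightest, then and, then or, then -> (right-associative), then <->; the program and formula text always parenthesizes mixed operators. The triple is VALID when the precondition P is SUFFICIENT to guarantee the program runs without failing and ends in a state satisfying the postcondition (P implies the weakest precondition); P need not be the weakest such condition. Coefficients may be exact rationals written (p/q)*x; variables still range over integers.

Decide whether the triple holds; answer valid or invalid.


Working backward. After the program, the postcondition (p + 6 > 2*d - 4 and k > 0) or (not ((1/3)*d + (k + 7) <= 2)) must hold; in canonical form it is (p > 2*d - 10 and k > 0) or (not ((1/3)*d + k <= -5)).
Before p := k + p - 8: (k + p > 2*d - 2 and k > 0) or (not ((1/3)*d + k <= -5))
Before d := 2*k + 3: (p > 3*k + 4 and k > 0) or (not ((5/3)*k <= -6))
Before k := d - 2*p: (7*p > 3*d + 4 and d > 2*p) or (not ((5/3)*d <= (10/3)*p - 6))
Before d := p: (4*p > 4 and p < 0) or (not ((5/3)*p >= 6))
The weakest precondition is (4*p > 4 and p < 0) or (not ((5/3)*p >= 6)).
Check whether p = 1 implies it.
Every state satisfying the precondition satisfies the weakest precondition: the implication holds.
Answer: valid


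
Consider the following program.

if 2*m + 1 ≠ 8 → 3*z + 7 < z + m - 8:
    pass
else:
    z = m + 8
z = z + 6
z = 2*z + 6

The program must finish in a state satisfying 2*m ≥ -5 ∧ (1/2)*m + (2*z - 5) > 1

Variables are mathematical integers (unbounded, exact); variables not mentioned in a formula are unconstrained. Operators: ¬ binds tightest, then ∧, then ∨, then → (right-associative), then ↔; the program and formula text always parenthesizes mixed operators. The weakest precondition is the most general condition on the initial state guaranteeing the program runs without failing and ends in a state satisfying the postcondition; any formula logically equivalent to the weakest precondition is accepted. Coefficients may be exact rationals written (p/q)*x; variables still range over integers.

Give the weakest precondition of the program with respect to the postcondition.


Working backward. After the program, the postcondition 2*m ≥ -5 ∧ (1/2)*m + (2*z - 5) > 1 must hold; in canonical form it is 2*m ≥ -5 ∧ (1/2)*m + 2*z > 6.
Before z := 2*z + 6: 2*m ≥ -5 ∧ (1/2)*m + 4*z > -6
Before z := z + 6: 2*m ≥ -5 ∧ (1/2)*m + 4*z > -30
Then branch requires 2*m ≥ -5 ∧ (1/2)*m + 4*z > -30; else branch requires 2*m ≥ -5 ∧ (9/2)*m > -62.
Before the if: ((2*m ≠ 7 → 2*z < m - 15) → (2*m ≥ -5 ∧ (1/2)*m + 4*z > -30)) ∧ ((¬(2*m ≠ 7 → 2*z < m - 15)) → (2*m ≥ -5 ∧ (9/2)*m > -62))
Answer: WP = ((2*m ≠ 7 → 2*z < m - 15) → (2*m ≥ -5 ∧ (1/2)*m + 4*z > -30)) ∧ ((¬(2*m ≠ 7 → 2*z < m - 15)) → (2*m ≥ -5 ∧ (9/2)*m > -62))


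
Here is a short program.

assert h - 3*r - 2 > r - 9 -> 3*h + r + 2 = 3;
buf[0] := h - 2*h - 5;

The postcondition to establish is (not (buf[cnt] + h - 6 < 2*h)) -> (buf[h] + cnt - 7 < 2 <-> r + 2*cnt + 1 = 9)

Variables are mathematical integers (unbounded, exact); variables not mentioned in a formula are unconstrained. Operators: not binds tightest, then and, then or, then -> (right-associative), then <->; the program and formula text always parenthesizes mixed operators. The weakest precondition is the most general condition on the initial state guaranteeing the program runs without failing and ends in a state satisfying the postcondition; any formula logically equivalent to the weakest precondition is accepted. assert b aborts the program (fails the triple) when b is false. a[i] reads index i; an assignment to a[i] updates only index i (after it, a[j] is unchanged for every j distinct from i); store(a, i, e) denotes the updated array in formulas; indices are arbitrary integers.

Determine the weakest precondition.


Working backward. After the program, the postcondition (not (buf[cnt] + h - 6 < 2*h)) -> (buf[h] + cnt - 7 < 2 <-> r + 2*cnt + 1 = 9) must hold; in canonical form it is (not (buf[cnt] < h + 6)) -> (buf[h] + cnt < 9 <-> 2*cnt + r = 8).
Before buf[0] := h - 2*h - 5: (not (store(buf, 0, -h - 5)[cnt] < h + 6)) -> (store(buf, 0, -h - 5)[h] + cnt < 9 <-> 2*cnt + r = 8)
Before assert h - 3*r - 2 > r - 9 -> 3*h + r + 2 = 3: (h > 4*r - 7 -> 3*h + r = 1) and ((not (store(buf, 0, -h - 5)[cnt] < h + 6)) -> (store(buf, 0, -h - 5)[h] + cnt < 9 <-> 2*cnt + r = 8))
Answer: WP = (h > 4*r - 7 -> 3*h + r = 1) and ((not (store(buf, 0, -h - 5)[cnt] < h + 6)) -> (store(buf, 0, -h - 5)[h] + cnt < 9 <-> 2*cnt + r = 8))


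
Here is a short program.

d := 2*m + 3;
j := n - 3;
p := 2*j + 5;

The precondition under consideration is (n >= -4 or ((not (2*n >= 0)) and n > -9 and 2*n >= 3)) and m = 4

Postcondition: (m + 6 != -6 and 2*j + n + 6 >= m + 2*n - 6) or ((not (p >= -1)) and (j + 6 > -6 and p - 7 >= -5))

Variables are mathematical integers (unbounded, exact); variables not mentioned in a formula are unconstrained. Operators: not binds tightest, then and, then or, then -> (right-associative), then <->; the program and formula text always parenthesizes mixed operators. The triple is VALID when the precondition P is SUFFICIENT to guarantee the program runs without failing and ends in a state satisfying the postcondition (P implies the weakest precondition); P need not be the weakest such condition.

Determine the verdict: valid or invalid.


Working backward. After the program, the postcondition (m + 6 != -6 and 2*j + n + 6 >= m + 2*n - 6) or ((not (p >= -1)) and (j + 6 > -6 and p - 7 >= -5)) must hold; in canonical form it is (m != -12 and 2*j >= m + n - 12) or ((not (p >= -1)) and j > -12 and p >= 2).
Before p := 2*j + 5: (m != -12 and 2*j >= m + n - 12) or ((not (2*j >= -6)) and j > -12 and 2*j >= -3)
Before j := n - 3: (m != -12 and n >= m - 6) or ((not (2*n >= 0)) and n > -9 and 2*n >= 3)
Before d := 2*m + 3: (m != -12 and n >= m - 6) or ((not (2*n >= 0)) and n > -9 and 2*n >= 3)
The weakest precondition is (m != -12 and n >= m - 6) or ((not (2*n >= 0)) and n > -9 and 2*n >= 3).
Check whether (n >= -4 or ((not (2*n >= 0)) and n > -9 and 2*n >= 3)) and m = 4 implies it.
Countermodel: at the initial state m = 4, n = -4, the precondition holds but the weakest precondition fails.
Answer: invalid


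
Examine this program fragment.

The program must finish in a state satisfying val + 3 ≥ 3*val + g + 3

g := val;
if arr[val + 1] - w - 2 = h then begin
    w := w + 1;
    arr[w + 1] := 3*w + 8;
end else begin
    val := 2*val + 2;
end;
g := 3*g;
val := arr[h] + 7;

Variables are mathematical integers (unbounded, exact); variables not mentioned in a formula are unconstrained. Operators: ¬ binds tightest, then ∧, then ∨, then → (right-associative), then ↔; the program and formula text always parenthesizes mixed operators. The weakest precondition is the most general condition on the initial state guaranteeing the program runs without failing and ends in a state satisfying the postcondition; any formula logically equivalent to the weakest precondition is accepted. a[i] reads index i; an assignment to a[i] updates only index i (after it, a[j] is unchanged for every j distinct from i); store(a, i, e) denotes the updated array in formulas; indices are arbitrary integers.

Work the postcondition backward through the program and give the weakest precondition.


Working backward. After the program, the postcondition val + 3 ≥ 3*val + g + 3 must hold; in canonical form it is g + 2*val ≤ 0.
Before val := arr[h] + 7: 2*arr[h] + g ≤ -14
Before g := 3*g: 2*arr[h] + 3*g ≤ -14
Then branch requires 2*store(arr, w + 2, 3*w + 11)[h] + 3*g ≤ -14; else branch requires 2*arr[h] + 3*g ≤ -14.
Before the if: (arr[val + 1] = h + w + 2 → 2*store(arr, w + 2, 3*w + 11)[h] + 3*g ≤ -14) ∧ ((¬(arr[val + 1] = h + w + 2)) → 2*arr[h] + 3*g ≤ -14)
Before g := val: (arr[val + 1] = h + w + 2 → 2*store(arr, w + 2, 3*w + 11)[h] + 3*val ≤ -14) ∧ ((¬(arr[val + 1] = h + w + 2)) → 2*arr[h] + 3*val ≤ -14)
Answer: WP = (arr[val + 1] = h + w + 2 → 2*store(arr, w + 2, 3*w + 11)[h] + 3*val ≤ -14) ∧ ((¬(arr[val + 1] = h + w + 2)) → 2*arr[h] + 3*val ≤ -14)


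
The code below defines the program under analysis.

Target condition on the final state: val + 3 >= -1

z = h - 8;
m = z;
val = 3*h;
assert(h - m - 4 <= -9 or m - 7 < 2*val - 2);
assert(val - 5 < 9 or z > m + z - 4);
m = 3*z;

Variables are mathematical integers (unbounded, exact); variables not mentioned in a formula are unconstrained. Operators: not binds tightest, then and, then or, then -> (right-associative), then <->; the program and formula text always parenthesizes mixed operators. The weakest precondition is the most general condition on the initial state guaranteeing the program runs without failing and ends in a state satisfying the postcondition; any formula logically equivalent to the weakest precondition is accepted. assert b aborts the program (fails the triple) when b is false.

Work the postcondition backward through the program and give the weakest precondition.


Working backward. After the program, the postcondition val + 3 >= -1 must hold; in canonical form it is val >= -4.
Before m := 3*z: val >= -4
Before assert val - 5 < 9 or z > m + z - 4: (val < 14 or m < 4) and val >= -4
Before assert h - m - 4 <= -9 or m - 7 < 2*val - 2: (h <= m - 5 or m < 2*val + 5) and (val < 14 or m < 4) and val >= -4
Before val := 3*h: (h <= m - 5 or m < 6*h + 5) and (3*h < 14 or m < 4) and 3*h >= -4
Before m := z: (h <= z - 5 or z < 6*h + 5) and (3*h < 14 or z < 4) and 3*h >= -4
Before z := h - 8: 5*h > -13 and (3*h < 14 or h < 12) and 3*h >= -4
Answer: WP = 5*h > -13 and (3*h < 14 or h < 12) and 3*h >= -4


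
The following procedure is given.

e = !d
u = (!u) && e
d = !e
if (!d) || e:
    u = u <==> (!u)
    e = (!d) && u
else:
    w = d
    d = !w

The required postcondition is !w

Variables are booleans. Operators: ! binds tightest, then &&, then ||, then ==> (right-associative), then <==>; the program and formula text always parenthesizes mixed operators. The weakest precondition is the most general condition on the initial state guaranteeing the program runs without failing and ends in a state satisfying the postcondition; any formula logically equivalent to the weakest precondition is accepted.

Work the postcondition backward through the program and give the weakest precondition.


Working backward. After the program, !w must hold.
Then branch requires !w; else branch requires !d.
Before the if: (((!d) || e) ==> (!w)) && ((!((!d) || e)) ==> (!d))
Before d := !e: (e ==> (!w)) && ((!e) ==> e)
Before u := (!u) && e: (e ==> (!w)) && ((!e) ==> e)
Before e := !d: ((!d) ==> (!w)) && (d ==> (!d))
Answer: WP = ((!d) ==> (!w)) && (d ==> (!d))


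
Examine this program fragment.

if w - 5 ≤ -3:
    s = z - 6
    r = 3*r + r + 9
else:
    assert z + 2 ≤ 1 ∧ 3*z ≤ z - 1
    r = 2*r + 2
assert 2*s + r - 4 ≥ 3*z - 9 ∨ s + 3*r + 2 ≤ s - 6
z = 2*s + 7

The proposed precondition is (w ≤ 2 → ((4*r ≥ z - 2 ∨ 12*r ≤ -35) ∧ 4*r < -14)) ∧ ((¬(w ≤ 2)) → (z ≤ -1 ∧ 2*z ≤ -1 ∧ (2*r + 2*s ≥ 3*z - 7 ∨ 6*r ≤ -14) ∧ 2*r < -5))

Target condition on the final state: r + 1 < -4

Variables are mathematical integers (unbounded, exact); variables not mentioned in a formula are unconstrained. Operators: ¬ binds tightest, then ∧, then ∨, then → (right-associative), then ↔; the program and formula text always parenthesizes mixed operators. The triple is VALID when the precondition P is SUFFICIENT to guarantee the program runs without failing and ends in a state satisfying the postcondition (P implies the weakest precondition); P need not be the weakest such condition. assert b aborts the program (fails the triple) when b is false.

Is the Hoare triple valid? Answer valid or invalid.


Working backward. After the program, the postcondition r + 1 < -4 must hold; in canonical form it is r < -5.
Before z := 2*s + 7: r < -5
Before assert 2*s + r - 4 ≥ 3*z - 9 ∨ s + 3*r + 2 ≤ s - 6: (r + 2*s ≥ 3*z - 5 ∨ 3*r ≤ -8) ∧ r < -5
Then branch requires (4*r ≥ z - 2 ∨ 12*r ≤ -35) ∧ 4*r < -14; else branch requires z ≤ -1 ∧ 2*z ≤ -1 ∧ (2*r + 2*s ≥ 3*z - 7 ∨ 6*r ≤ -14) ∧ 2*r < -7.
Before the if: (w ≤ 2 → ((4*r ≥ z - 2 ∨ 12*r ≤ -35) ∧ 4*r < -14)) ∧ ((¬(w ≤ 2)) → (z ≤ -1 ∧ 2*z ≤ -1 ∧ (2*r + 2*s ≥ 3*z - 7 ∨ 6*r ≤ -14) ∧ 2*r < -7))
The weakest precondition is (w ≤ 2 → ((4*r ≥ z - 2 ∨ 12*r ≤ -35) ∧ 4*r < -14)) ∧ ((¬(w ≤ 2)) → (z ≤ -1 ∧ 2*z ≤ -1 ∧ (2*r + 2*s ≥ 3*z - 7 ∨ 6*r ≤ -14) ∧ 2*r < -7)).
Check whether (w ≤ 2 → ((4*r ≥ z - 2 ∨ 12*r ≤ -35) ∧ 4*r < -14)) ∧ ((¬(w ≤ 2)) → (z ≤ -1 ∧ 2*z ≤ -1 ∧ (2*r + 2*s ≥ 3*z - 7 ∨ 6*r ≤ -14) ∧ 2*r < -5)) implies it.
Countermodel: at the initial state r = -3, s = -4, w = 3, z = -2, the precondition holds but the weakest precondition fails.
Answer: invalid


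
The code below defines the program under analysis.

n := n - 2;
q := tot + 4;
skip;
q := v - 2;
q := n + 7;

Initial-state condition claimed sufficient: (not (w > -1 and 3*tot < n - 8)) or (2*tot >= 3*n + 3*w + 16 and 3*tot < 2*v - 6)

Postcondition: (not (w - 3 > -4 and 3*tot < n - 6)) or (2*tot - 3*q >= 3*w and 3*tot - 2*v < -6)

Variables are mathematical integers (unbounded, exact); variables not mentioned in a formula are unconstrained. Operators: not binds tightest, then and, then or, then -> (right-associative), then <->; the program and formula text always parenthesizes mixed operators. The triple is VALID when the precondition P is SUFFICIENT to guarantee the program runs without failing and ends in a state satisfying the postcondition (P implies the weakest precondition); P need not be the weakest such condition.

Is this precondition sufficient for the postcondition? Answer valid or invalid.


Working backward. After the program, the postcondition (not (w - 3 > -4 and 3*tot < n - 6)) or (2*tot - 3*q >= 3*w and 3*tot - 2*v < -6) must hold; in canonical form it is (not (w > -1 and 3*tot < n - 6)) or (2*tot >= 3*q + 3*w and 3*tot < 2*v - 6).
Before q := n + 7: (not (w > -1 and 3*tot < n - 6)) or (2*tot >= 3*n + 3*w + 21 and 3*tot < 2*v - 6)
Before q := v - 2: (not (w > -1 and 3*tot < n - 6)) or (2*tot >= 3*n + 3*w + 21 and 3*tot < 2*v - 6)
Before skip: (not (w > -1 and 3*tot < n - 6)) or (2*tot >= 3*n + 3*w + 21 and 3*tot < 2*v - 6)
Before q := tot + 4: (not (w > -1 and 3*tot < n - 6)) or (2*tot >= 3*n + 3*w + 21 and 3*tot < 2*v - 6)
Before n := n - 2: (not (w > -1 and 3*tot < n - 8)) or (2*tot >= 3*n + 3*w + 15 and 3*tot < 2*v - 6)
The weakest precondition is (not (w > -1 and 3*tot < n - 8)) or (2*tot >= 3*n + 3*w + 15 and 3*tot < 2*v - 6).
Check whether (not (w > -1 and 3*tot < n - 8)) or (2*tot >= 3*n + 3*w + 16 and 3*tot < 2*v - 6) implies it.
Every state satisfying the precondition satisfies the weakest precondition: the implication holds.
Answer: valid
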